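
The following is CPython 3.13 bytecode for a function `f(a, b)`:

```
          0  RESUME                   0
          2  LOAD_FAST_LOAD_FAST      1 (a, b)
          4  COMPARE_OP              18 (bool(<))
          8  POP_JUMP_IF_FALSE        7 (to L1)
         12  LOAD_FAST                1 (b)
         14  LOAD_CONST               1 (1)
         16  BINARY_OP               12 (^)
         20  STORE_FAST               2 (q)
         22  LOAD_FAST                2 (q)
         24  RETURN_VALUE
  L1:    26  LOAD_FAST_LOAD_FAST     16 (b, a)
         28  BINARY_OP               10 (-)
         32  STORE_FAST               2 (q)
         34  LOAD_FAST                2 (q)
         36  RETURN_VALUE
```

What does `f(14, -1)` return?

-15

LOAD_FAST_LOAD_FAST a,b → push 14,-1. Stack: [14, -1]
COMPARE_OP bool(<) → 14 vs -1 = False. Stack: [False]
POP_JUMP_IF_FALSE → pop False; jump. Stack: []
LOAD_FAST_LOAD_FAST b,a → push -1,14. Stack: [-1, 14]
BINARY_OP - → -1 - 14 = -15. Stack: [-15]
STORE_FAST q → q=-15. Stack: []
LOAD_FAST q → push -15. Stack: [-15]
RETURN_VALUE → return -15.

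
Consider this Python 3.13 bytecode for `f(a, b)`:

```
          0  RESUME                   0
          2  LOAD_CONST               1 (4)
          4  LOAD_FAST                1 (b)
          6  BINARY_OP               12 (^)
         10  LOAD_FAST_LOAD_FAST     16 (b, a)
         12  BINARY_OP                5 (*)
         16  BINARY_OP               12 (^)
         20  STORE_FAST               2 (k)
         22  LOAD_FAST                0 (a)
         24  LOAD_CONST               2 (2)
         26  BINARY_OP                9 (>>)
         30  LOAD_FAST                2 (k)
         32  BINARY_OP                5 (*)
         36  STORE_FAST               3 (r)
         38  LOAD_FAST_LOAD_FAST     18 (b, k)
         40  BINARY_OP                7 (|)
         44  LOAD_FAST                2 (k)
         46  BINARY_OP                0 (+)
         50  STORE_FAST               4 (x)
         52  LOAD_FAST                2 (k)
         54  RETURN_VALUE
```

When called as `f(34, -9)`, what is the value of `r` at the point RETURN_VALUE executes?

2536

LOAD_CONST → push 4. Stack: [4]
LOAD_FAST b → push -9. Stack: [4, -9]
BINARY_OP ^ → 4 ^ -9 = -13. Stack: [-13]
LOAD_FAST_LOAD_FAST b,a → push -9,34. Stack: [-13, -9, 34]
BINARY_OP * → -9 * 34 = -306. Stack: [-13, -306]
BINARY_OP ^ → -13 ^ -306 = 317. Stack: [317]
STORE_FAST k → k=317. Stack: []
LOAD_FAST a → push 34. Stack: [34]
LOAD_CONST → push 2. Stack: [34, 2]
BINARY_OP >> → 34 >> 2 = 8. Stack: [8]
LOAD_FAST k → push 317. Stack: [8, 317]
BINARY_OP * → 8 * 317 = 2536. Stack: [2536]
STORE_FAST r → r=2536. Stack: []
LOAD_FAST_LOAD_FAST b,k → push -9,317. Stack: [-9, 317]
BINARY_OP | → -9 | 317 = -1. Stack: [-1]
LOAD_FAST k → push 317. Stack: [-1, 317]
BINARY_OP + → -1 + 317 = 316. Stack: [316]
STORE_FAST x → x=316. Stack: []
LOAD_FAST k → push 317. Stack: [317]
RETURN_VALUE → return 317.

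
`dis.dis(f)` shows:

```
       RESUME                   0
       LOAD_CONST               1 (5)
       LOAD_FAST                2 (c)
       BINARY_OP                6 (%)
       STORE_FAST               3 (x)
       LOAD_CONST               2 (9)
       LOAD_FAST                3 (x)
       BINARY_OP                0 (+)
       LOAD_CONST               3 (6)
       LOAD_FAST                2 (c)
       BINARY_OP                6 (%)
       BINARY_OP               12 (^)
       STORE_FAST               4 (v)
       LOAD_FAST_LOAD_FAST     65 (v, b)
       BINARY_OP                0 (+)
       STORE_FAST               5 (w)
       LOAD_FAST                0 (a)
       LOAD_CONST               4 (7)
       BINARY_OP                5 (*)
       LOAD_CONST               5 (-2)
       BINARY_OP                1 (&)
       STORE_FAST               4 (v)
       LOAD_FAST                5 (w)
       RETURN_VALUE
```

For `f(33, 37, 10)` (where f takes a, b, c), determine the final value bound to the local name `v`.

230

LOAD_CONST → push 5. Stack: [5]
LOAD_FAST c → push 10. Stack: [5, 10]
BINARY_OP % → 5 % 10 = 5. Stack: [5]
STORE_FAST x → x=5. Stack: []
LOAD_CONST → push 9. Stack: [9]
LOAD_FAST x → push 5. Stack: [9, 5]
BINARY_OP + → 9 + 5 = 14. Stack: [14]
LOAD_CONST → push 6. Stack: [14, 6]
LOAD_FAST c → push 10. Stack: [14, 6, 10]
BINARY_OP % → 6 % 10 = 6. Stack: [14, 6]
BINARY_OP ^ → 14 ^ 6 = 8. Stack: [8]
STORE_FAST v → v=8. Stack: []
LOAD_FAST_LOAD_FAST v,b → push 8,37. Stack: [8, 37]
BINARY_OP + → 8 + 37 = 45. Stack: [45]
STORE_FAST w → w=45. Stack: []
LOAD_FAST a → push 33. Stack: [33]
LOAD_CONST → push 7. Stack: [33, 7]
BINARY_OP * → 33 * 7 = 231. Stack: [231]
LOAD_CONST → push -2. Stack: [231, -2]
BINARY_OP & → 231 & -2 = 230. Stack: [230]
STORE_FAST v → v=230. Stack: []
LOAD_FAST w → push 45. Stack: [45]
RETURN_VALUE → return 45.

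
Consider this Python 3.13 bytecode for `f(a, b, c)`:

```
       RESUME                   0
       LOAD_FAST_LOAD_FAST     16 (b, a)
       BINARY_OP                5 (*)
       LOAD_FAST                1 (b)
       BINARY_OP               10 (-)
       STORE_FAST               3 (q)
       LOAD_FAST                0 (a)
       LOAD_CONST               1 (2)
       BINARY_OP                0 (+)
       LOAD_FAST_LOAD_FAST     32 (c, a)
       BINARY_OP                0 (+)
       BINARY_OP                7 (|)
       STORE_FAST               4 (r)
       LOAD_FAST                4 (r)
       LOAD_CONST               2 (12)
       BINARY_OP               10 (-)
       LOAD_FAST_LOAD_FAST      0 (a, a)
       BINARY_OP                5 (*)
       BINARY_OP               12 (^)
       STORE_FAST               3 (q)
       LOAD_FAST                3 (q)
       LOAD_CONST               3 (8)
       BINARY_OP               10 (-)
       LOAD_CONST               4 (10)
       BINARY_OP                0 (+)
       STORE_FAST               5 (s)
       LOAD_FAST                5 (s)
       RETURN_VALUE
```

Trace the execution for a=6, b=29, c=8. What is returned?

LOAD_FAST_LOAD_FAST b,a → push 29,6. Stack: [29, 6]
BINARY_OP * → 29 * 6 = 174. Stack: [174]
LOAD_FAST b → push 29. Stack: [174, 29]
BINARY_OP - → 174 - 29 = 145. Stack: [145]
STORE_FAST q → q=145. Stack: []
LOAD_FAST a → push 6. Stack: [6]
LOAD_CONST → push 2. Stack: [6, 2]
BINARY_OP + → 6 + 2 = 8. Stack: [8]
LOAD_FAST_LOAD_FAST c,a → push 8,6. Stack: [8, 8, 6]
BINARY_OP + → 8 + 6 = 14. Stack: [8, 14]
BINARY_OP | → 8 | 14 = 14. Stack: [14]
STORE_FAST r → r=14. Stack: []
LOAD_FAST r → push 14. Stack: [14]
LOAD_CONST → push 12. Stack: [14, 12]
BINARY_OP - → 14 - 12 = 2. Stack: [2]
LOAD_FAST_LOAD_FAST a,a → push 6,6. Stack: [2, 6, 6]
BINARY_OP * → 6 * 6 = 36. Stack: [2, 36]
BINARY_OP ^ → 2 ^ 36 = 38. Stack: [38]
STORE_FAST q → q=38. Stack: []
LOAD_FAST q → push 38. Stack: [38]
LOAD_CONST → push 8. Stack: [38, 8]
BINARY_OP - → 38 - 8 = 30. Stack: [30]
LOAD_CONST → push 10. Stack: [30, 10]
BINARY_OP + → 30 + 10 = 40. Stack: [40]
STORE_FAST s → s=40. Stack: []
LOAD_FAST s → push 40. Stack: [40]
RETURN_VALUE → return 40.

40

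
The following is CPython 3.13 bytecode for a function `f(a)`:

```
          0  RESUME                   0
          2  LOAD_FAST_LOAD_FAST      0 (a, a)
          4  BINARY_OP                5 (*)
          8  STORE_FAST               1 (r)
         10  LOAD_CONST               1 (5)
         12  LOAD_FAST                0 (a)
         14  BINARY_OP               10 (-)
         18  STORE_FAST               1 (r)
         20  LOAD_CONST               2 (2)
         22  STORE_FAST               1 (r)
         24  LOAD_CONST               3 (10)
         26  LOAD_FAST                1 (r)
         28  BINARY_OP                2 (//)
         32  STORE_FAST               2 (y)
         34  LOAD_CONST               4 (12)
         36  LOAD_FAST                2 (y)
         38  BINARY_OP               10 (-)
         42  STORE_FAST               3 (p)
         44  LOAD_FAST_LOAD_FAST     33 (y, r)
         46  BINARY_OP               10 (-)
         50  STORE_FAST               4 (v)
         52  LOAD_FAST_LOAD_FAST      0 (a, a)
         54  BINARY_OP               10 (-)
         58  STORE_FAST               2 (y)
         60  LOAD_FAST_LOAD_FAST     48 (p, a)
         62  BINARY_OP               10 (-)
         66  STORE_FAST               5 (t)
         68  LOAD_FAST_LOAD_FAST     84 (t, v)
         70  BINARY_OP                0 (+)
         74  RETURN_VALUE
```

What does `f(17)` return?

-7

LOAD_FAST_LOAD_FAST a,a → push 17,17. Stack: [17, 17]
BINARY_OP * → 17 * 17 = 289. Stack: [289]
STORE_FAST r → r=289. Stack: []
LOAD_CONST → push 5. Stack: [5]
LOAD_FAST a → push 17. Stack: [5, 17]
BINARY_OP - → 5 - 17 = -12. Stack: [-12]
STORE_FAST r → r=-12. Stack: []
LOAD_CONST → push 2. Stack: [2]
STORE_FAST r → r=2. Stack: []
LOAD_CONST → push 10. Stack: [10]
LOAD_FAST r → push 2. Stack: [10, 2]
BINARY_OP // → 10 // 2 = 5. Stack: [5]
STORE_FAST y → y=5. Stack: []
LOAD_CONST → push 12. Stack: [12]
LOAD_FAST y → push 5. Stack: [12, 5]
BINARY_OP - → 12 - 5 = 7. Stack: [7]
STORE_FAST p → p=7. Stack: []
LOAD_FAST_LOAD_FAST y,r → push 5,2. Stack: [5, 2]
BINARY_OP - → 5 - 2 = 3. Stack: [3]
STORE_FAST v → v=3. Stack: []
LOAD_FAST_LOAD_FAST a,a → push 17,17. Stack: [17, 17]
BINARY_OP - → 17 - 17 = 0. Stack: [0]
STORE_FAST y → y=0. Stack: []
LOAD_FAST_LOAD_FAST p,a → push 7,17. Stack: [7, 17]
BINARY_OP - → 7 - 17 = -10. Stack: [-10]
STORE_FAST t → t=-10. Stack: []
LOAD_FAST_LOAD_FAST t,v → push -10,3. Stack: [-10, 3]
BINARY_OP + → -10 + 3 = -7. Stack: [-7]
RETURN_VALUE → return -7.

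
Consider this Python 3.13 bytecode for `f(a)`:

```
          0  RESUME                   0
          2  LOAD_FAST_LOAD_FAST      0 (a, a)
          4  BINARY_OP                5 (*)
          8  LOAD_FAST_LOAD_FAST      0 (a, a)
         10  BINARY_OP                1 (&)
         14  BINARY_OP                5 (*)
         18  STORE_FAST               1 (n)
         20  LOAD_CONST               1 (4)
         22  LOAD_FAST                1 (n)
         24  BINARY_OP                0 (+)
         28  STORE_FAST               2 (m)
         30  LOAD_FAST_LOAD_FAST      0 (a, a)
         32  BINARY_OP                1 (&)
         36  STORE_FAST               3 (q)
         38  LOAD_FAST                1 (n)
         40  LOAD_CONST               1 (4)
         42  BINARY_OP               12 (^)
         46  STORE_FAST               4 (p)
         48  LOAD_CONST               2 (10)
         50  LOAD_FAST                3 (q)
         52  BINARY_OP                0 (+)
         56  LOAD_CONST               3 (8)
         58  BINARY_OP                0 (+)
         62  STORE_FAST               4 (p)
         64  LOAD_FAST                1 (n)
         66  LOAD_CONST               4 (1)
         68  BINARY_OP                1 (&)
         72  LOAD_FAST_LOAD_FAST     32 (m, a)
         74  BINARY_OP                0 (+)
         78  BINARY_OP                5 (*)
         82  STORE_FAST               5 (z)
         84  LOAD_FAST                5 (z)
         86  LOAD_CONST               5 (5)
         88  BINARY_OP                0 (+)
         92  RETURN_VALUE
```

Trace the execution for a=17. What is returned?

LOAD_FAST_LOAD_FAST a,a → push 17,17. Stack: [17, 17]
BINARY_OP * → 17 * 17 = 289. Stack: [289]
LOAD_FAST_LOAD_FAST a,a → push 17,17. Stack: [289, 17, 17]
BINARY_OP & → 17 & 17 = 17. Stack: [289, 17]
BINARY_OP * → 289 * 17 = 4913. Stack: [4913]
STORE_FAST n → n=4913. Stack: []
LOAD_CONST → push 4. Stack: [4]
LOAD_FAST n → push 4913. Stack: [4, 4913]
BINARY_OP + → 4 + 4913 = 4917. Stack: [4917]
STORE_FAST m → m=4917. Stack: []
LOAD_FAST_LOAD_FAST a,a → push 17,17. Stack: [17, 17]
BINARY_OP & → 17 & 17 = 17. Stack: [17]
STORE_FAST q → q=17. Stack: []
LOAD_FAST n → push 4913. Stack: [4913]
LOAD_CONST → push 4. Stack: [4913, 4]
BINARY_OP ^ → 4913 ^ 4 = 4917. Stack: [4917]
STORE_FAST p → p=4917. Stack: []
LOAD_CONST → push 10. Stack: [10]
LOAD_FAST q → push 17. Stack: [10, 17]
BINARY_OP + → 10 + 17 = 27. Stack: [27]
LOAD_CONST → push 8. Stack: [27, 8]
BINARY_OP + → 27 + 8 = 35. Stack: [35]
STORE_FAST p → p=35. Stack: []
LOAD_FAST n → push 4913. Stack: [4913]
LOAD_CONST → push 1. Stack: [4913, 1]
BINARY_OP & → 4913 & 1 = 1. Stack: [1]
LOAD_FAST_LOAD_FAST m,a → push 4917,17. Stack: [1, 4917, 17]
BINARY_OP + → 4917 + 17 = 4934. Stack: [1, 4934]
BINARY_OP * → 1 * 4934 = 4934. Stack: [4934]
STORE_FAST z → z=4934. Stack: []
LOAD_FAST z → push 4934. Stack: [4934]
LOAD_CONST → push 5. Stack: [4934, 5]
BINARY_OP + → 4934 + 5 = 4939. Stack: [4939]
RETURN_VALUE → return 4939.

4939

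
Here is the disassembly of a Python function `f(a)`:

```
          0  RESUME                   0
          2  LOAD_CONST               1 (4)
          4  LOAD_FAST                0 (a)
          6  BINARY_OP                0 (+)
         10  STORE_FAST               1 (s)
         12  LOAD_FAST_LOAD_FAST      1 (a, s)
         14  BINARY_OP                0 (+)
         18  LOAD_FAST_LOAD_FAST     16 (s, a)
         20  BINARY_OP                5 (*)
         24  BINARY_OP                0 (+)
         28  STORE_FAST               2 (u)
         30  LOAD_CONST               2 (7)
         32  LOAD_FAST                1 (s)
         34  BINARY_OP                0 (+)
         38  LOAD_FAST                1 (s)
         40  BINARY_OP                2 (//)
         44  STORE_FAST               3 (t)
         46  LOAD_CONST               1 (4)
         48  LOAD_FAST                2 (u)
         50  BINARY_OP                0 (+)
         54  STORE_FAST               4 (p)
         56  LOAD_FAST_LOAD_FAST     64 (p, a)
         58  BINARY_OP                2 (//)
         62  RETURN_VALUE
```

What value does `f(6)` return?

LOAD_CONST → push 4. Stack: [4]
LOAD_FAST a → push 6. Stack: [4, 6]
BINARY_OP + → 4 + 6 = 10. Stack: [10]
STORE_FAST s → s=10. Stack: []
LOAD_FAST_LOAD_FAST a,s → push 6,10. Stack: [6, 10]
BINARY_OP + → 6 + 10 = 16. Stack: [16]
LOAD_FAST_LOAD_FAST s,a → push 10,6. Stack: [16, 10, 6]
BINARY_OP * → 10 * 6 = 60. Stack: [16, 60]
BINARY_OP + → 16 + 60 = 76. Stack: [76]
STORE_FAST u → u=76. Stack: []
LOAD_CONST → push 7. Stack: [7]
LOAD_FAST s → push 10. Stack: [7, 10]
BINARY_OP + → 7 + 10 = 17. Stack: [17]
LOAD_FAST s → push 10. Stack: [17, 10]
BINARY_OP // → 17 // 10 = 1. Stack: [1]
STORE_FAST t → t=1. Stack: []
LOAD_CONST → push 4. Stack: [4]
LOAD_FAST u → push 76. Stack: [4, 76]
BINARY_OP + → 4 + 76 = 80. Stack: [80]
STORE_FAST p → p=80. Stack: []
LOAD_FAST_LOAD_FAST p,a → push 80,6. Stack: [80, 6]
BINARY_OP // → 80 // 6 = 13. Stack: [13]
RETURN_VALUE → return 13.

13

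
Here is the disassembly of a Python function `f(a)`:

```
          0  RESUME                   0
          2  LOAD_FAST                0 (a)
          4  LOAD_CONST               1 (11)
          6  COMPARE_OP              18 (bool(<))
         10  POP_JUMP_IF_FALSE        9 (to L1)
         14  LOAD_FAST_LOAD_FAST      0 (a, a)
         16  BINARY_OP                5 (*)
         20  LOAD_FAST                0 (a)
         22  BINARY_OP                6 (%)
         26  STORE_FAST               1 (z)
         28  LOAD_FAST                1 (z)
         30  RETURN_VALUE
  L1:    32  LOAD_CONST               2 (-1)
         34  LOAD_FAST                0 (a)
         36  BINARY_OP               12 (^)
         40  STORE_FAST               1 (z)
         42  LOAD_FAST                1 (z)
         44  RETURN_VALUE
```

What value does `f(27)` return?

LOAD_FAST a → push 27. Stack: [27]
LOAD_CONST → push 11. Stack: [27, 11]
COMPARE_OP bool(<) → 27 vs 11 = False. Stack: [False]
POP_JUMP_IF_FALSE → pop False; jump. Stack: []
LOAD_CONST → push -1. Stack: [-1]
LOAD_FAST a → push 27. Stack: [-1, 27]
BINARY_OP ^ → -1 ^ 27 = -28. Stack: [-28]
STORE_FAST z → z=-28. Stack: []
LOAD_FAST z → push -28. Stack: [-28]
RETURN_VALUE → return -28.

-28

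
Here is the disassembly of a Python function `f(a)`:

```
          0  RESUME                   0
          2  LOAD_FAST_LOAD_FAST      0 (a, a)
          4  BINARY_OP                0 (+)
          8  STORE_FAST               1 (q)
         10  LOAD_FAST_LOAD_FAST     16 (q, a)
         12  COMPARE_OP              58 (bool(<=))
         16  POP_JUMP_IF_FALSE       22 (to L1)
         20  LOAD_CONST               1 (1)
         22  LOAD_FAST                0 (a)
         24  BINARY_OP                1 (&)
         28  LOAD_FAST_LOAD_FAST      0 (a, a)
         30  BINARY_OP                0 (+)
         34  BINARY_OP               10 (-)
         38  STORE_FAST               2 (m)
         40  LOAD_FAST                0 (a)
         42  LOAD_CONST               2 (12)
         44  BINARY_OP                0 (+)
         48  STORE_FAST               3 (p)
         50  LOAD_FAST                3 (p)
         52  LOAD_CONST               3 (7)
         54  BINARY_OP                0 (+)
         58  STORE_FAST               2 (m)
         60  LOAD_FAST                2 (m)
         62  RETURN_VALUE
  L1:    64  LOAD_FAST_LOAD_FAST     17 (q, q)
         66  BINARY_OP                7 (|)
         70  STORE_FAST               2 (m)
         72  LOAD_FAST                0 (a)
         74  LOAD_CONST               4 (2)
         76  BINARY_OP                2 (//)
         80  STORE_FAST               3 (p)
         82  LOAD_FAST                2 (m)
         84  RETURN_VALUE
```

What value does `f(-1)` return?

LOAD_FAST_LOAD_FAST a,a → push -1,-1. Stack: [-1, -1]
BINARY_OP + → -1 + -1 = -2. Stack: [-2]
STORE_FAST q → q=-2. Stack: []
LOAD_FAST_LOAD_FAST q,a → push -2,-1. Stack: [-2, -1]
COMPARE_OP bool(<=) → -2 vs -1 = True. Stack: [True]
POP_JUMP_IF_FALSE → pop True; no jump. Stack: []
LOAD_CONST → push 1. Stack: [1]
LOAD_FAST a → push -1. Stack: [1, -1]
BINARY_OP & → 1 & -1 = 1. Stack: [1]
LOAD_FAST_LOAD_FAST a,a → push -1,-1. Stack: [1, -1, -1]
BINARY_OP + → -1 + -1 = -2. Stack: [1, -2]
BINARY_OP - → 1 - -2 = 3. Stack: [3]
STORE_FAST m → m=3. Stack: []
LOAD_FAST a → push -1. Stack: [-1]
LOAD_CONST → push 12. Stack: [-1, 12]
BINARY_OP + → -1 + 12 = 11. Stack: [11]
STORE_FAST p → p=11. Stack: []
LOAD_FAST p → push 11. Stack: [11]
LOAD_CONST → push 7. Stack: [11, 7]
BINARY_OP + → 11 + 7 = 18. Stack: [18]
STORE_FAST m → m=18. Stack: []
LOAD_FAST m → push 18. Stack: [18]
RETURN_VALUE → return 18.

18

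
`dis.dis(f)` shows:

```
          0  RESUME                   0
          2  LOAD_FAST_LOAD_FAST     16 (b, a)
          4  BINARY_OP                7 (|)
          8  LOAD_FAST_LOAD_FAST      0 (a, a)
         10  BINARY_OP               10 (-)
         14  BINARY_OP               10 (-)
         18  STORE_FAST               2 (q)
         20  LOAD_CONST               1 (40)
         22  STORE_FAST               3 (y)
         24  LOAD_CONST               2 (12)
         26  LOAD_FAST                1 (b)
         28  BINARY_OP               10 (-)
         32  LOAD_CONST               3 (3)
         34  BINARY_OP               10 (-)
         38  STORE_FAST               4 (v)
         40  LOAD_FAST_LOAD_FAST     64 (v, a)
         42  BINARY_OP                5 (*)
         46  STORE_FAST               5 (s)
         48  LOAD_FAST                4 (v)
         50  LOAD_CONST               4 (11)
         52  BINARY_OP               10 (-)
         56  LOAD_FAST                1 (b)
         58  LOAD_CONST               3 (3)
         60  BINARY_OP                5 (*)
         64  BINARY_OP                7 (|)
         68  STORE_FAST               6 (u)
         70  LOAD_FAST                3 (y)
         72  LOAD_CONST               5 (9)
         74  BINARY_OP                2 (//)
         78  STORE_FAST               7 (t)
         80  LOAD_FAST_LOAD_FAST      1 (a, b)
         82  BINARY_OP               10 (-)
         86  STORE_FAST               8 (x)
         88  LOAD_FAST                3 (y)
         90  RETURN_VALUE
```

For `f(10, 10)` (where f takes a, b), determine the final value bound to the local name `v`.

LOAD_FAST_LOAD_FAST b,a → push 10,10. Stack: [10, 10]
BINARY_OP | → 10 | 10 = 10. Stack: [10]
LOAD_FAST_LOAD_FAST a,a → push 10,10. Stack: [10, 10, 10]
BINARY_OP - → 10 - 10 = 0. Stack: [10, 0]
BINARY_OP - → 10 - 0 = 10. Stack: [10]
STORE_FAST q → q=10. Stack: []
LOAD_CONST → push 40. Stack: [40]
STORE_FAST y → y=40. Stack: []
LOAD_CONST → push 12. Stack: [12]
LOAD_FAST b → push 10. Stack: [12, 10]
BINARY_OP - → 12 - 10 = 2. Stack: [2]
LOAD_CONST → push 3. Stack: [2, 3]
BINARY_OP - → 2 - 3 = -1. Stack: [-1]
STORE_FAST v → v=-1. Stack: []
LOAD_FAST_LOAD_FAST v,a → push -1,10. Stack: [-1, 10]
BINARY_OP * → -1 * 10 = -10. Stack: [-10]
STORE_FAST s → s=-10. Stack: []
LOAD_FAST v → push -1. Stack: [-1]
LOAD_CONST → push 11. Stack: [-1, 11]
BINARY_OP - → -1 - 11 = -12. Stack: [-12]
LOAD_FAST b → push 10. Stack: [-12, 10]
LOAD_CONST → push 3. Stack: [-12, 10, 3]
BINARY_OP * → 10 * 3 = 30. Stack: [-12, 30]
BINARY_OP | → -12 | 30 = -2. Stack: [-2]
STORE_FAST u → u=-2. Stack: []
LOAD_FAST y → push 40. Stack: [40]
LOAD_CONST → push 9. Stack: [40, 9]
BINARY_OP // → 40 // 9 = 4. Stack: [4]
STORE_FAST t → t=4. Stack: []
LOAD_FAST_LOAD_FAST a,b → push 10,10. Stack: [10, 10]
BINARY_OP - → 10 - 10 = 0. Stack: [0]
STORE_FAST x → x=0. Stack: []
LOAD_FAST y → push 40. Stack: [40]
RETURN_VALUE → return 40.

-1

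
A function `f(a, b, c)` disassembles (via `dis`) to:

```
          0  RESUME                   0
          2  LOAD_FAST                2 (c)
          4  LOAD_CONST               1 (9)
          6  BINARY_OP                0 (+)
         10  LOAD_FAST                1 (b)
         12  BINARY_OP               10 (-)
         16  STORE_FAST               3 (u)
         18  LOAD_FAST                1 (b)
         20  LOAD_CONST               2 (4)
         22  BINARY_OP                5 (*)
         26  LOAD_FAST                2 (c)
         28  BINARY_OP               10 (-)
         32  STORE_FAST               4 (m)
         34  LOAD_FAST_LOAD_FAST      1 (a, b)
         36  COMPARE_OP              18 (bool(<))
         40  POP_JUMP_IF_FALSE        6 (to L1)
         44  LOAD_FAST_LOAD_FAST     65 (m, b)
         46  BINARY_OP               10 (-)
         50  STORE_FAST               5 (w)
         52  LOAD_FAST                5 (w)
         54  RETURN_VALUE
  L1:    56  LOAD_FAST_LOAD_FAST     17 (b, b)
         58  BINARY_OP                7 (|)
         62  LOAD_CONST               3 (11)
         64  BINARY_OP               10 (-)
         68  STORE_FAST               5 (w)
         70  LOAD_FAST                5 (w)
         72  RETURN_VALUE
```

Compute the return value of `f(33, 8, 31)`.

LOAD_FAST c → push 31. Stack: [31]
LOAD_CONST → push 9. Stack: [31, 9]
BINARY_OP + → 31 + 9 = 40. Stack: [40]
LOAD_FAST b → push 8. Stack: [40, 8]
BINARY_OP - → 40 - 8 = 32. Stack: [32]
STORE_FAST u → u=32. Stack: []
LOAD_FAST b → push 8. Stack: [8]
LOAD_CONST → push 4. Stack: [8, 4]
BINARY_OP * → 8 * 4 = 32. Stack: [32]
LOAD_FAST c → push 31. Stack: [32, 31]
BINARY_OP - → 32 - 31 = 1. Stack: [1]
STORE_FAST m → m=1. Stack: []
LOAD_FAST_LOAD_FAST a,b → push 33,8. Stack: [33, 8]
COMPARE_OP bool(<) → 33 vs 8 = False. Stack: [False]
POP_JUMP_IF_FALSE → pop False; jump. Stack: []
LOAD_FAST_LOAD_FAST b,b → push 8,8. Stack: [8, 8]
BINARY_OP | → 8 | 8 = 8. Stack: [8]
LOAD_CONST → push 11. Stack: [8, 11]
BINARY_OP - → 8 - 11 = -3. Stack: [-3]
STORE_FAST w → w=-3. Stack: []
LOAD_FAST w → push -3. Stack: [-3]
RETURN_VALUE → return -3.

-3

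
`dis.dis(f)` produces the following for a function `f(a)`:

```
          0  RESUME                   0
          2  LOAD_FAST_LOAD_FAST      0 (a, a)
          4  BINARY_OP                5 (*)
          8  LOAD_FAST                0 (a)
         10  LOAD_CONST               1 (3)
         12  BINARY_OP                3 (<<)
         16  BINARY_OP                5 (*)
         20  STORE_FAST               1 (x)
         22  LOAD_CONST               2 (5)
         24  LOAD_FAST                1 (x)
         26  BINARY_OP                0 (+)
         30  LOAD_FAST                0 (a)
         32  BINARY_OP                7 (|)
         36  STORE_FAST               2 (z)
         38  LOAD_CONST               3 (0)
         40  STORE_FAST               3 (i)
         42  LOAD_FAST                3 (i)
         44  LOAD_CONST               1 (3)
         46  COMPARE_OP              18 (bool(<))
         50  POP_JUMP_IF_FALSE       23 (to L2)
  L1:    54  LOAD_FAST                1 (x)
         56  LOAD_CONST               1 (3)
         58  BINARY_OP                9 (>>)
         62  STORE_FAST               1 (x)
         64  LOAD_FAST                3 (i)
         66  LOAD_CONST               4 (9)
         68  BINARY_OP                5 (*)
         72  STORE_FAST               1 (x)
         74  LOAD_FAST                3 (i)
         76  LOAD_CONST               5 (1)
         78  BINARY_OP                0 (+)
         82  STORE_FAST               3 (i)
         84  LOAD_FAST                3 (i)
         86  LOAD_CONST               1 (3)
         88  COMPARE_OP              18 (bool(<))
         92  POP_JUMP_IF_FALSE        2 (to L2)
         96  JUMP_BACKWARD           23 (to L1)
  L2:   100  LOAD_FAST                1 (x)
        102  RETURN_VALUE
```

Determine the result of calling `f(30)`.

LOAD_FAST_LOAD_FAST a,a → push 30,30
BINARY_OP * → 30 * 30 = 900
LOAD_FAST a → push 30
LOAD_CONST → push 3
BINARY_OP << → 30 << 3 = 240
BINARY_OP * → 900 * 240 = 216000
STORE_FAST x → x=216000
LOAD_CONST → push 5
LOAD_FAST x → push 216000
BINARY_OP + → 5 + 216000 = 216005
LOAD_FAST a → push 30
BINARY_OP | → 216005 | 30 = 216031
STORE_FAST z → z=216031
LOAD_CONST → push 0
STORE_FAST i → i=0
LOAD_FAST i → push 0
LOAD_CONST → push 3
COMPARE_OP bool(<) → 0 vs 3 = True
POP_JUMP_IF_FALSE → pop True; no jump
LOAD_FAST x → push 216000
LOAD_CONST → push 3
BINARY_OP >> → 216000 >> 3 = 27000
STORE_FAST x → x=27000
LOAD_FAST i → push 0
LOAD_CONST → push 9
BINARY_OP * → 0 * 9 = 0
STORE_FAST x → x=0
LOAD_FAST i → push 0
LOAD_CONST → push 1
BINARY_OP + → 0 + 1 = 1
STORE_FAST i → i=1
LOAD_FAST i → push 1
LOAD_CONST → push 3
COMPARE_OP bool(<) → 1 vs 3 = True
POP_JUMP_IF_FALSE → pop True; no jump
LOAD_FAST x → push 0
LOAD_CONST → push 3
BINARY_OP >> → 0 >> 3 = 0
STORE_FAST x → x=0
LOAD_FAST i → push 1
LOAD_CONST → push 9
BINARY_OP * → 1 * 9 = 9
STORE_FAST x → x=9
LOAD_FAST i → push 1
LOAD_CONST → push 1
BINARY_OP + → 1 + 1 = 2
STORE_FAST i → i=2
LOAD_FAST i → push 2
LOAD_CONST → push 3
COMPARE_OP bool(<) → 2 vs 3 = True
POP_JUMP_IF_FALSE → pop True; no jump
LOAD_FAST x → push 9
LOAD_CONST → push 3
BINARY_OP >> → 9 >> 3 = 1
STORE_FAST x → x=1
LOAD_FAST i → push 2
LOAD_CONST → push 9
BINARY_OP * → 2 * 9 = 18
STORE_FAST x → x=18
LOAD_FAST i → push 2
LOAD_CONST → push 1
BINARY_OP + → 2 + 1 = 3
STORE_FAST i → i=3
LOAD_FAST i → push 3
LOAD_CONST → push 3
COMPARE_OP bool(<) → 3 vs 3 = False
POP_JUMP_IF_FALSE → pop False; jump
LOAD_FAST x → push 18
RETURN_VALUE → return 18.

18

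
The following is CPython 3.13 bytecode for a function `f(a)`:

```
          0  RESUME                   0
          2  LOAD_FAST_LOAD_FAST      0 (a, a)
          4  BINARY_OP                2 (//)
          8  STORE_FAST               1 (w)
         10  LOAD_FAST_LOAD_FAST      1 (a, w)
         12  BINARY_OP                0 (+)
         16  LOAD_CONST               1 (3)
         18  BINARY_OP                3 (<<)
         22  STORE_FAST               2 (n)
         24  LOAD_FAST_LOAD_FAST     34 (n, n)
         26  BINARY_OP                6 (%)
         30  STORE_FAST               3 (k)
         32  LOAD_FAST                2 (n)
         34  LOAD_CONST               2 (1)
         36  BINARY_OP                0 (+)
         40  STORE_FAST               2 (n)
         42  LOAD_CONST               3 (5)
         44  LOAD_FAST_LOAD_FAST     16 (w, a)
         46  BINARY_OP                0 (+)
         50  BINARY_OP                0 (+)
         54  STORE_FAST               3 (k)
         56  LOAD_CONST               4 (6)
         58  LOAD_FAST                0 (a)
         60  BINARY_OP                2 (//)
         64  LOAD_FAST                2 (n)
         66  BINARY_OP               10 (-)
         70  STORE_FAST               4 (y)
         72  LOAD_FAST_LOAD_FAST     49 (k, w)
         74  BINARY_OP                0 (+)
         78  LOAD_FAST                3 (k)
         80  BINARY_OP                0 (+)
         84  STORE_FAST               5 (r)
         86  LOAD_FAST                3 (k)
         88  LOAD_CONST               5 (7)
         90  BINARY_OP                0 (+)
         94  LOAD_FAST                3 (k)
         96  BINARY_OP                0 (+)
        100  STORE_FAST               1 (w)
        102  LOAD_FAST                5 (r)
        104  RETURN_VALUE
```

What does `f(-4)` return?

5

LOAD_FAST_LOAD_FAST a,a → push -4,-4. Stack: [-4, -4]
BINARY_OP // → -4 // -4 = 1. Stack: [1]
STORE_FAST w → w=1. Stack: []
LOAD_FAST_LOAD_FAST a,w → push -4,1. Stack: [-4, 1]
BINARY_OP + → -4 + 1 = -3. Stack: [-3]
LOAD_CONST → push 3. Stack: [-3, 3]
BINARY_OP << → -3 << 3 = -24. Stack: [-24]
STORE_FAST n → n=-24. Stack: []
LOAD_FAST_LOAD_FAST n,n → push -24,-24. Stack: [-24, -24]
BINARY_OP % → -24 % -24 = 0. Stack: [0]
STORE_FAST k → k=0. Stack: []
LOAD_FAST n → push -24. Stack: [-24]
LOAD_CONST → push 1. Stack: [-24, 1]
BINARY_OP + → -24 + 1 = -23. Stack: [-23]
STORE_FAST n → n=-23. Stack: []
LOAD_CONST → push 5. Stack: [5]
LOAD_FAST_LOAD_FAST w,a → push 1,-4. Stack: [5, 1, -4]
BINARY_OP + → 1 + -4 = -3. Stack: [5, -3]
BINARY_OP + → 5 + -3 = 2. Stack: [2]
STORE_FAST k → k=2. Stack: []
LOAD_CONST → push 6. Stack: [6]
LOAD_FAST a → push -4. Stack: [6, -4]
BINARY_OP // → 6 // -4 = -2. Stack: [-2]
LOAD_FAST n → push -23. Stack: [-2, -23]
BINARY_OP - → -2 - -23 = 21. Stack: [21]
STORE_FAST y → y=21. Stack: []
LOAD_FAST_LOAD_FAST k,w → push 2,1. Stack: [2, 1]
BINARY_OP + → 2 + 1 = 3. Stack: [3]
LOAD_FAST k → push 2. Stack: [3, 2]
BINARY_OP + → 3 + 2 = 5. Stack: [5]
STORE_FAST r → r=5. Stack: []
LOAD_FAST k → push 2. Stack: [2]
LOAD_CONST → push 7. Stack: [2, 7]
BINARY_OP + → 2 + 7 = 9. Stack: [9]
LOAD_FAST k → push 2. Stack: [9, 2]
BINARY_OP + → 9 + 2 = 11. Stack: [11]
STORE_FAST w → w=11. Stack: []
LOAD_FAST r → push 5. Stack: [5]
RETURN_VALUE → return 5.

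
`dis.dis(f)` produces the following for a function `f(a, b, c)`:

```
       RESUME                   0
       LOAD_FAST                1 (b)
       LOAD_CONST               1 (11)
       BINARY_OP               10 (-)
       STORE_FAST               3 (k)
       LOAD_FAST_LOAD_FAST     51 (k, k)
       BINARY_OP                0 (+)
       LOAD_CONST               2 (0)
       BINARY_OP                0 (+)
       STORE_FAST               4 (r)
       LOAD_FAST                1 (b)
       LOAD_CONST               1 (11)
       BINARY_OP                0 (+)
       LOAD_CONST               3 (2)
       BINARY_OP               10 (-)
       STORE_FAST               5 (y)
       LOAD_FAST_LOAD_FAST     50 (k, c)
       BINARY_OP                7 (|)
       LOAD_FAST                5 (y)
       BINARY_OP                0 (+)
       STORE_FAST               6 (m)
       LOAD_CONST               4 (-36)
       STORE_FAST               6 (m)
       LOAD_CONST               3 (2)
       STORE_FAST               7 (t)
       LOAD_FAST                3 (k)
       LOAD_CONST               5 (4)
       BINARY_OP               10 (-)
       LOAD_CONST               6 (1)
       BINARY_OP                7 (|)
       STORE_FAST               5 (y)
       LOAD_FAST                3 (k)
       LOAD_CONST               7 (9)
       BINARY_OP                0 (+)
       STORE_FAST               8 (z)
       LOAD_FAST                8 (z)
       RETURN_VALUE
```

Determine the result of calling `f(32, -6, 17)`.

-8

LOAD_FAST b → push -6. Stack: [-6]
LOAD_CONST → push 11. Stack: [-6, 11]
BINARY_OP - → -6 - 11 = -17. Stack: [-17]
STORE_FAST k → k=-17. Stack: []
LOAD_FAST_LOAD_FAST k,k → push -17,-17. Stack: [-17, -17]
BINARY_OP + → -17 + -17 = -34. Stack: [-34]
LOAD_CONST → push 0. Stack: [-34, 0]
BINARY_OP + → -34 + 0 = -34. Stack: [-34]
STORE_FAST r → r=-34. Stack: []
LOAD_FAST b → push -6. Stack: [-6]
LOAD_CONST → push 11. Stack: [-6, 11]
BINARY_OP + → -6 + 11 = 5. Stack: [5]
LOAD_CONST → push 2. Stack: [5, 2]
BINARY_OP - → 5 - 2 = 3. Stack: [3]
STORE_FAST y → y=3. Stack: []
LOAD_FAST_LOAD_FAST k,c → push -17,17. Stack: [-17, 17]
BINARY_OP | → -17 | 17 = -1. Stack: [-1]
LOAD_FAST y → push 3. Stack: [-1, 3]
BINARY_OP + → -1 + 3 = 2. Stack: [2]
STORE_FAST m → m=2. Stack: []
LOAD_CONST → push -36. Stack: [-36]
STORE_FAST m → m=-36. Stack: []
LOAD_CONST → push 2. Stack: [2]
STORE_FAST t → t=2. Stack: []
LOAD_FAST k → push -17. Stack: [-17]
LOAD_CONST → push 4. Stack: [-17, 4]
BINARY_OP - → -17 - 4 = -21. Stack: [-21]
LOAD_CONST → push 1. Stack: [-21, 1]
BINARY_OP | → -21 | 1 = -21. Stack: [-21]
STORE_FAST y → y=-21. Stack: []
LOAD_FAST k → push -17. Stack: [-17]
LOAD_CONST → push 9. Stack: [-17, 9]
BINARY_OP + → -17 + 9 = -8. Stack: [-8]
STORE_FAST z → z=-8. Stack: []
LOAD_FAST z → push -8. Stack: [-8]
RETURN_VALUE → return -8.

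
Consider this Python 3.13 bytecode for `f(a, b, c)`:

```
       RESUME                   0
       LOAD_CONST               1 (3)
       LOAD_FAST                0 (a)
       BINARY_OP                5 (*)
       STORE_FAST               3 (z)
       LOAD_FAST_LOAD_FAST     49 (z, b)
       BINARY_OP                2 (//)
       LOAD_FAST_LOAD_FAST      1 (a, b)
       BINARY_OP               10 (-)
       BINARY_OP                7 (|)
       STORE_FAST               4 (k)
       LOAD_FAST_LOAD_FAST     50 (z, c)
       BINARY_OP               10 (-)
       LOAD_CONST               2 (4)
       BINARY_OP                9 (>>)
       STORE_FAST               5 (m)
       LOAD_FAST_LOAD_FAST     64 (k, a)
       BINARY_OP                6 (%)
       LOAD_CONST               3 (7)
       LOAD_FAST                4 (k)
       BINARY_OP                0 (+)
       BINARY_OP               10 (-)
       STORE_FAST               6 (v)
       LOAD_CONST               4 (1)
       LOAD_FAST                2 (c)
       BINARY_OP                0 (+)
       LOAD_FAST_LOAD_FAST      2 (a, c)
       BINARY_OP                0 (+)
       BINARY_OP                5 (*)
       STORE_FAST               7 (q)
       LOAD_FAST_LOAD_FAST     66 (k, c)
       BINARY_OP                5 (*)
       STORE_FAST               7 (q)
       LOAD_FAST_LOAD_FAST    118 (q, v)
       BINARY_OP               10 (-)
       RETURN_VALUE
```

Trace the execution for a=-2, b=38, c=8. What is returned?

-1

LOAD_CONST → push 3. Stack: [3]
LOAD_FAST a → push -2. Stack: [3, -2]
BINARY_OP * → 3 * -2 = -6. Stack: [-6]
STORE_FAST z → z=-6. Stack: []
LOAD_FAST_LOAD_FAST z,b → push -6,38. Stack: [-6, 38]
BINARY_OP // → -6 // 38 = -1. Stack: [-1]
LOAD_FAST_LOAD_FAST a,b → push -2,38. Stack: [-1, -2, 38]
BINARY_OP - → -2 - 38 = -40. Stack: [-1, -40]
BINARY_OP | → -1 | -40 = -1. Stack: [-1]
STORE_FAST k → k=-1. Stack: []
LOAD_FAST_LOAD_FAST z,c → push -6,8. Stack: [-6, 8]
BINARY_OP - → -6 - 8 = -14. Stack: [-14]
LOAD_CONST → push 4. Stack: [-14, 4]
BINARY_OP >> → -14 >> 4 = -1. Stack: [-1]
STORE_FAST m → m=-1. Stack: []
LOAD_FAST_LOAD_FAST k,a → push -1,-2. Stack: [-1, -2]
BINARY_OP % → -1 % -2 = -1. Stack: [-1]
LOAD_CONST → push 7. Stack: [-1, 7]
LOAD_FAST k → push -1. Stack: [-1, 7, -1]
BINARY_OP + → 7 + -1 = 6. Stack: [-1, 6]
BINARY_OP - → -1 - 6 = -7. Stack: [-7]
STORE_FAST v → v=-7. Stack: []
LOAD_CONST → push 1. Stack: [1]
LOAD_FAST c → push 8. Stack: [1, 8]
BINARY_OP + → 1 + 8 = 9. Stack: [9]
LOAD_FAST_LOAD_FAST a,c → push -2,8. Stack: [9, -2, 8]
BINARY_OP + → -2 + 8 = 6. Stack: [9, 6]
BINARY_OP * → 9 * 6 = 54. Stack: [54]
STORE_FAST q → q=54. Stack: []
LOAD_FAST_LOAD_FAST k,c → push -1,8. Stack: [-1, 8]
BINARY_OP * → -1 * 8 = -8. Stack: [-8]
STORE_FAST q → q=-8. Stack: []
LOAD_FAST_LOAD_FAST q,v → push -8,-7. Stack: [-8, -7]
BINARY_OP - → -8 - -7 = -1. Stack: [-1]
RETURN_VALUE → return -1.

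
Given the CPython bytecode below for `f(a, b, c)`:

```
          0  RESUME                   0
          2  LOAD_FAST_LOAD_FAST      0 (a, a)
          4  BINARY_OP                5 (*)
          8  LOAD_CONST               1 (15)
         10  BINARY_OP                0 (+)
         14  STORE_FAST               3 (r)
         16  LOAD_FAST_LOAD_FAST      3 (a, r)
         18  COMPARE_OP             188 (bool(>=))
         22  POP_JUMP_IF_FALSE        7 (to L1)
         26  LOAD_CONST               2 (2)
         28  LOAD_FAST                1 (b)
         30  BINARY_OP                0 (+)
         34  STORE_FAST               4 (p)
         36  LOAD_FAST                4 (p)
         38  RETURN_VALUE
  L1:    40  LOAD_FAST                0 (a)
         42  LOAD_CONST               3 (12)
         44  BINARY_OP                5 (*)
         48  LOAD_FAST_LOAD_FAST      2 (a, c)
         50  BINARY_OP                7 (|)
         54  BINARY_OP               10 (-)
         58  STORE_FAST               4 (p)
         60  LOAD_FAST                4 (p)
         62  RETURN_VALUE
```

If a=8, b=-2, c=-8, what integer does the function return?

LOAD_FAST_LOAD_FAST a,a → push 8,8. Stack: [8, 8]
BINARY_OP * → 8 * 8 = 64. Stack: [64]
LOAD_CONST → push 15. Stack: [64, 15]
BINARY_OP + → 64 + 15 = 79. Stack: [79]
STORE_FAST r → r=79. Stack: []
LOAD_FAST_LOAD_FAST a,r → push 8,79. Stack: [8, 79]
COMPARE_OP bool(>=) → 8 vs 79 = False. Stack: [False]
POP_JUMP_IF_FALSE → pop False; jump. Stack: []
LOAD_FAST a → push 8. Stack: [8]
LOAD_CONST → push 12. Stack: [8, 12]
BINARY_OP * → 8 * 12 = 96. Stack: [96]
LOAD_FAST_LOAD_FAST a,c → push 8,-8. Stack: [96, 8, -8]
BINARY_OP | → 8 | -8 = -8. Stack: [96, -8]
BINARY_OP - → 96 - -8 = 104. Stack: [104]
STORE_FAST p → p=104. Stack: []
LOAD_FAST p → push 104. Stack: [104]
RETURN_VALUE → return 104.

104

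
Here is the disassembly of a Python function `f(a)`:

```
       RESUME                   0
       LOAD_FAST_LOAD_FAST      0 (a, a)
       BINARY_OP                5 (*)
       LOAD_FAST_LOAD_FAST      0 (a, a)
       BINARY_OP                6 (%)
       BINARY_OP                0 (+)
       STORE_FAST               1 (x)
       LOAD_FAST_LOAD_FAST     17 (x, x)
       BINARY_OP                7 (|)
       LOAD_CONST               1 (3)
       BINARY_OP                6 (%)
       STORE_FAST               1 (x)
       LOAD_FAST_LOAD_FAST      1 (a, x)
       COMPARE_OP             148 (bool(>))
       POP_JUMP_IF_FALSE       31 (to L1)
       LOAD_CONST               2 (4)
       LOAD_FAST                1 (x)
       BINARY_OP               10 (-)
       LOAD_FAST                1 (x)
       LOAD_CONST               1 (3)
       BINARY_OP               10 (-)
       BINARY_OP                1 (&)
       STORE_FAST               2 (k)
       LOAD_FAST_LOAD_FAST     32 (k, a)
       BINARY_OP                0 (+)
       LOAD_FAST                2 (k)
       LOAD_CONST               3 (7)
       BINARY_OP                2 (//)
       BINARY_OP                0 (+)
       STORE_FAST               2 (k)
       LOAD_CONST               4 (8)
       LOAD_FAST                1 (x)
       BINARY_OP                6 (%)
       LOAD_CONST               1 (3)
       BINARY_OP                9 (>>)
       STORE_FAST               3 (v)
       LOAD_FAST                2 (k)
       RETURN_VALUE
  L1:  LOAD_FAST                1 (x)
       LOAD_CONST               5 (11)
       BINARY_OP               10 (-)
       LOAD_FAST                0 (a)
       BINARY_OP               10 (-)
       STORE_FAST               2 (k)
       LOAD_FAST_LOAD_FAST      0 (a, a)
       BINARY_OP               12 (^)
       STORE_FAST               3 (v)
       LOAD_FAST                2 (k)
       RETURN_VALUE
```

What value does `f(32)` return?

34

LOAD_FAST_LOAD_FAST a,a → push 32,32. Stack: [32, 32]
BINARY_OP * → 32 * 32 = 1024. Stack: [1024]
LOAD_FAST_LOAD_FAST a,a → push 32,32. Stack: [1024, 32, 32]
BINARY_OP % → 32 % 32 = 0. Stack: [1024, 0]
BINARY_OP + → 1024 + 0 = 1024. Stack: [1024]
STORE_FAST x → x=1024. Stack: []
LOAD_FAST_LOAD_FAST x,x → push 1024,1024. Stack: [1024, 1024]
BINARY_OP | → 1024 | 1024 = 1024. Stack: [1024]
LOAD_CONST → push 3. Stack: [1024, 3]
BINARY_OP % → 1024 % 3 = 1. Stack: [1]
STORE_FAST x → x=1. Stack: []
LOAD_FAST_LOAD_FAST a,x → push 32,1. Stack: [32, 1]
COMPARE_OP bool(>) → 32 vs 1 = True. Stack: [True]
POP_JUMP_IF_FALSE → pop True; no jump. Stack: []
LOAD_CONST → push 4. Stack: [4]
LOAD_FAST x → push 1. Stack: [4, 1]
BINARY_OP - → 4 - 1 = 3. Stack: [3]
LOAD_FAST x → push 1. Stack: [3, 1]
LOAD_CONST → push 3. Stack: [3, 1, 3]
BINARY_OP - → 1 - 3 = -2. Stack: [3, -2]
BINARY_OP & → 3 & -2 = 2. Stack: [2]
STORE_FAST k → k=2. Stack: []
LOAD_FAST_LOAD_FAST k,a → push 2,32. Stack: [2, 32]
BINARY_OP + → 2 + 32 = 34. Stack: [34]
LOAD_FAST k → push 2. Stack: [34, 2]
LOAD_CONST → push 7. Stack: [34, 2, 7]
BINARY_OP // → 2 // 7 = 0. Stack: [34, 0]
BINARY_OP + → 34 + 0 = 34. Stack: [34]
STORE_FAST k → k=34. Stack: []
LOAD_CONST → push 8. Stack: [8]
LOAD_FAST x → push 1. Stack: [8, 1]
BINARY_OP % → 8 % 1 = 0. Stack: [0]
LOAD_CONST → push 3. Stack: [0, 3]
BINARY_OP >> → 0 >> 3 = 0. Stack: [0]
STORE_FAST v → v=0. Stack: []
LOAD_FAST k → push 34. Stack: [34]
RETURN_VALUE → return 34.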